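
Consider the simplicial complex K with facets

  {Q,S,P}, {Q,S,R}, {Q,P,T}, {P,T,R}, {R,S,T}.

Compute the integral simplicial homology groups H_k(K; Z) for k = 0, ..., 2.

Take the total order P < Q < R < S < T on the vertex set. Then K (dimension 2) consists of the simplices:

  0-simplices (5): P, Q, R, S, T
  1-simplices (10): PQ, PR, PS, PT, QR, QS, QT, RS, RT, ST
  2-simplices (5): PQS, PQT, PRT, QRS, RST

Hence C_0 ≅ Z^5, C_1 ≅ Z^10, C_2 ≅ Z^5.

The boundary map ∂_1: C_1 → C_0 is given by ∂[p,q] = [q] − [p].
The resulting 5×10 matrix has rank 4, and its Smith normal form has invariant factors (1,1,1,1).

The boundary map ∂_2: C_2 → C_1 sends each 2-simplex [p,q,r] to [q,r] − [p,r] + [p,q]. For instance
  ∂QRS = RS − QS + QR,
  ∂PQT = QT − PT + PQ.
This gives a 10×5 integer matrix of rank 5; reducing to Smith normal form yields diagonal entries (1,1,1,1,1).

From H_k ≅ ker(∂_k) / im(∂_{k+1}) we obtain:

  H_0: rank C_0 − rank ∂_1 = 5 − 4 = 1, and the invariant factors of ∂_1 are all 1, so H_0 ≅ Z.
  H_1: rank ker ∂_1 − rank ∂_2 = (10 − 4) − 5 = 1, and the invariant factors of ∂_2 are all 1, so H_1 ≅ Z.
  H_2: rank ker ∂_2 − rank ∂_3 = (5 − 5) − 0 = 0, and there is no ∂_3, so H_2 ≅ 0.

H_0 ≅ Z,  H_1 ≅ Z,  H_2 = 0.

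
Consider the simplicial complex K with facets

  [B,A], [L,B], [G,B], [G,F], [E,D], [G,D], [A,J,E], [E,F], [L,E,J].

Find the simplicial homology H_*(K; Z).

H_0 ≅ Z,  H_1 ≅ Z^3,  H_2 = 0.

We work with the vertex ordering A < B < D < E < F < G < J < L. The simplices of K, each written with vertices in increasing order, are:

  0-simplices (8): A, B, D, E, F, G, J, L
  1-simplices (12): AB, AE, AJ, BG, BL, DE, DG, EF, EJ, EL, FG, JL
  2-simplices (2): AEJ, EJL

so the chain groups are C_0 ≅ Z^8, C_1 ≅ Z^12, C_2 ≅ Z^2.

The boundary map ∂_1: C_1 → C_0 sends each edge [p,q] (with p < q) to q − p.
As a 8×12 matrix over Z this has rank 7, with invariant factors (1,1,1,1,1,1,1).

Boundary ∂_2: C_2 → C_1 maps a triangle to the signed sum of its edges. For instance
  ∂EJL = JL − EL + EJ,
  ∂AEJ = EJ − AJ + AE.
As a 12×2 matrix over Z this has rank 2, with invariant factors (1,1).

Now H_k = ker ∂_k / im ∂_{k+1}, so:

  H_0: rank C_0 − rank ∂_1 = 8 − 7 = 1, and the invariant factors of ∂_1 are all 1, so H_0 ≅ Z.
  H_1: rank ker ∂_1 − rank ∂_2 = (12 − 7) − 2 = 3, and the invariant factors of ∂_2 are all 1, so H_1 ≅ Z^3.
  H_2: rank ker ∂_2 − rank ∂_3 = (2 − 2) − 0 = 0, and there is no ∂_3, so H_2 ≅ 0.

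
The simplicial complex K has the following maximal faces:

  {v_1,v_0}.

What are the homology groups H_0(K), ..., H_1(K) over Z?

H_0 ≅ Z,  H_1 = 0.

Take the total order v_0 < v_1 on the vertex set. Then K (dimension 1) consists of the simplices:

  0-simplices (2): [v_0], [v_1]
  1-simplices (1): [v_0,v_1]

Hence C_0 ≅ Z^2, C_1 ≅ Z^1.

The boundary map ∂_1: C_1 → C_0 sends each edge [p,q] (with p < q) to q − p.
The 2×1 boundary matrix has rank 1 and Smith normal form diag(1).

Reading off H_k = ker ∂_k / im ∂_{k+1}:

  H_0: rank C_0 − rank ∂_1 = 2 − 1 = 1, and the invariant factors of ∂_1 are all 1, so H_0 = Z.
  H_1: rank ker ∂_1 − rank ∂_2 = (1 − 1) − 0 = 0, and there is no ∂_2, so H_1 = 0.

(K is a triangulation of the 1-simplex.)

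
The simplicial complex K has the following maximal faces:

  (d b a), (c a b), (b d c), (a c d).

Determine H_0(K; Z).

Take the total order a < b < c < d on the vertex set. Then K (dimension 2) consists of the simplices:

  0-simplices (4): a, b, c, d
  1-simplices (6): ab, ac, ad, bc, bd, cd
  2-simplices (4): abc, abd, acd, bcd

Hence C_0 ≅ Z^4, C_1 ≅ Z^6, C_2 ≅ Z^4.

∂_1: C_1 → C_0 sends each edge [p,q] (with p < q) to q − p.
The resulting 4×6 matrix has rank 3, and its Smith normal form has invariant factors (1,1,1).

∂_2: C_2 → C_1 sends each 2-simplex [p,q,r] to [q,r] − [p,r] + [p,q]. For instance
  ∂abd = bd − ad + ab,
  ∂abc = bc − ac + ab.
As a 6×4 matrix over Z this has rank 3, with invariant factors (1,1,1).

Now H_k = ker ∂_k / im ∂_{k+1}, so:

  H_0: rank C_0 − rank ∂_1 = 4 − 3 = 1, and the invariant factors of ∂_1 are all 1, so H_0 = Z.

H_0 ≅ Z.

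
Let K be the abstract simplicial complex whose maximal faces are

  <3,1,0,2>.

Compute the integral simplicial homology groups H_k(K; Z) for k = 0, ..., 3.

Take the total order 0 < 1 < 2 < 3 on the vertex set. Then K (dimension 3) consists of the simplices:

  0-simplices (4): [0], [1], [2], [3]
  1-simplices (6): [0,1], [0,2], [0,3], [1,2], [1,3], [2,3]
  2-simplices (4): [0,1,2], [0,1,3], [0,2,3], [1,2,3]
  3-simplices (1): [0,1,2,3]

giving chain groups C_0 ≅ Z^4, C_1 ≅ Z^6, C_2 ≅ Z^4, C_3 ≅ Z^1.

∂_1: C_1 → C_0 sends each edge [p,q] (with p < q) to q − p. For instance
  ∂[2,3] = [3] − [2].
This gives a 4×6 integer matrix of rank 3; reducing to Smith normal form yields diagonal entries (1,1,1).

The boundary map ∂_2: C_2 → C_1 sends each 2-simplex [p,q,r] to [q,r] − [p,r] + [p,q]. For instance
  ∂[0,1,3] = [1,3] − [0,3] + [0,1],
  ∂[0,1,2] = [1,2] − [0,2] + [0,1].
This gives a 6×4 integer matrix of rank 3; reducing to Smith normal form yields diagonal entries (1,1,1).

∂_3: C_3 → C_2 sends each 3-simplex σ to the alternating sum Σ_i (−1)^i (σ with its i-th vertex removed). For instance
  ∂[0,1,2,3] = [1,2,3] − [0,2,3] + [0,1,3] − [0,1,2].
The 4×1 boundary matrix has rank 1 and Smith normal form diag(1).

Reading off H_k = ker ∂_k / im ∂_{k+1}:

  H_0: rank C_0 − rank ∂_1 = 4 − 3 = 1, and the invariant factors of ∂_1 are all 1, so H_0 ≅ Z.
  H_1: rank ker ∂_1 − rank ∂_2 = (6 − 3) − 3 = 0, and the invariant factors of ∂_2 are all 1, so H_1 ≅ 0.
  H_2: rank ker ∂_2 − rank ∂_3 = (4 − 3) − 1 = 0, and the invariant factors of ∂_3 are all 1, so H_2 ≅ 0.
  H_3: rank ker ∂_3 − rank ∂_4 = (1 − 1) − 0 = 0, and there is no ∂_4, so H_3 ≅ 0.

H_0 = Z,  H_1 = 0,  H_2 = 0,  H_3 = 0.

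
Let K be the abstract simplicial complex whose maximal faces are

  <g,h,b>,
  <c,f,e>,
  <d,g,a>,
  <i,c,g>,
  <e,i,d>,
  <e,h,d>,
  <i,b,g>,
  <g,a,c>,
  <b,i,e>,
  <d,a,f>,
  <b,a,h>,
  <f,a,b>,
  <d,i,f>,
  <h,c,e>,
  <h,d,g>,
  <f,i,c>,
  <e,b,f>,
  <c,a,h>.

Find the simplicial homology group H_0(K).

H_0 = Z.

Order the vertices as a < b < c < d < e < f < g < h < i. Listing each simplex with vertices in this order, K has dimension 2 with simplices:

  0-simplices (9): a, b, c, d, e, f, g, h, i
  1-simplices (27): ab, ac, ad, af, ag, ah, be, bf, bg, bh, bi, ce, cf, cg, ch, ci, de, df, dg, dh, di, ef, eh, ei, fi, gh, gi
  2-simplices (18): abf, abh, acg, ach, adf, adg, bef, bei, bgh, bgi, cef, ceh, cfi, cgi, deh, dei, dfi, dgh

giving chain groups C_0 ≅ Z^9, C_1 ≅ Z^27, C_2 ≅ Z^18.

Boundary ∂_1: C_1 → C_0 is given by ∂[p,q] = [q] − [p]. For instance
  ∂ci = i − c.
This gives a 9×27 integer matrix of rank 8; reducing to Smith normal form yields diagonal entries (1,1,1,1,1,1,1,1).

∂_2: C_2 → C_1 acts by ∂[p,q,r] = [q,r] − [p,r] + [p,q]. For instance
  ∂dfi = fi − di + df,
  ∂adg = dg − ag + ad.
As a 27×18 matrix over Z this has rank 18, with invariant factors (1,1,1,1,1,1,1,1,1,1,1,1,1,1,1,1,1,2).

Now H_k = ker ∂_k / im ∂_{k+1}, so:

  H_0: rank C_0 − rank ∂_1 = 9 − 8 = 1, and the invariant factors of ∂_1 are all 1, so H_0 = Z.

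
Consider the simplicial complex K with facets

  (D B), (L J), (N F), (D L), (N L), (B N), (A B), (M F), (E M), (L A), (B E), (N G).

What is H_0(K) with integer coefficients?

H_0 = Z.

Take the total order A < B < D < E < F < G < J < L < M < N on the vertex set. Then K (dimension 1) consists of the simplices:

  0-simplices (10): A, B, D, E, F, G, J, L, M, N
  1-simplices (12): AB, AL, BD, BE, BN, DL, EM, FM, FN, GN, JL, LN

so the chain groups are C_0 ≅ Z^10, C_1 ≅ Z^12.

Boundary ∂_1: C_1 → C_0 maps an edge to its endpoints' difference, ∂[p,q] = q − p. For instance
  ∂EM = M − E.
The resulting 10×12 matrix has rank 9, and its Smith normal form has invariant factors (1,1,1,1,1,1,1,1,1).

Now H_k = ker ∂_k / im ∂_{k+1}, so:

  H_0: rank C_0 − rank ∂_1 = 10 − 9 = 1, and the invariant factors of ∂_1 are all 1, so H_0 = Z.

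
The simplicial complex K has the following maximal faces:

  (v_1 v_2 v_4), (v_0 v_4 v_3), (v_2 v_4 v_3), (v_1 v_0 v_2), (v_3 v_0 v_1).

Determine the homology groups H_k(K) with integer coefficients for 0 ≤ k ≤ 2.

Take the total order v_0 < v_1 < v_2 < v_3 < v_4 on the vertex set. Then K (dimension 2) consists of the simplices:

  0-simplices (5): [v_0], [v_1], [v_2], [v_3], [v_4]
  1-simplices (10): [v_0,v_1], [v_0,v_2], [v_0,v_3], [v_0,v_4], [v_1,v_2], [v_1,v_3], [v_1,v_4], [v_2,v_3], [v_2,v_4], [v_3,v_4]
  2-simplices (5): [v_0,v_1,v_2], [v_0,v_1,v_3], [v_0,v_3,v_4], [v_1,v_2,v_4], [v_2,v_3,v_4]

Hence C_0 ≅ Z^5, C_1 ≅ Z^10, C_2 ≅ Z^5.

Boundary ∂_1: C_1 → C_0 maps an edge to its endpoints' difference, ∂[p,q] = q − p. For instance
  ∂[v_1,v_4] = [v_4] − [v_1].
The 5×10 boundary matrix has rank 4 and Smith normal form diag(1,1,1,1).

∂_2: C_2 → C_1 sends each 2-simplex [p,q,r] to [q,r] − [p,r] + [p,q]. For instance
  ∂[v_1,v_2,v_4] = [v_2,v_4] − [v_1,v_4] + [v_1,v_2],
  ∂[v_0,v_1,v_3] = [v_1,v_3] − [v_0,v_3] + [v_0,v_1].
The 10×5 boundary matrix has rank 5 and Smith normal form diag(1,1,1,1,1).

Reading off H_k = ker ∂_k / im ∂_{k+1}:

  H_0: rank C_0 − rank ∂_1 = 5 − 4 = 1, and the invariant factors of ∂_1 are all 1, so H_0 ≅ Z.
  H_1: rank ker ∂_1 − rank ∂_2 = (10 − 4) − 5 = 1, and the invariant factors of ∂_2 are all 1, so H_1 ≅ Z.
  H_2: rank ker ∂_2 − rank ∂_3 = (5 − 5) − 0 = 0, and there is no ∂_3, so H_2 ≅ 0.

H_0 = Z,  H_1 = Z,  H_2 = 0.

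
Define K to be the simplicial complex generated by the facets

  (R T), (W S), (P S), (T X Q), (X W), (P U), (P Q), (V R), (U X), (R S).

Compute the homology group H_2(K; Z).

We work with the vertex ordering P < Q < R < S < T < U < V < W < X. The simplices of K, each written with vertices in increasing order, are:

  0-simplices (9): P, Q, R, S, T, U, V, W, X
  1-simplices (12): PQ, PS, PU, QT, QX, RS, RT, RV, SW, TX, UX, WX
  2-simplices (1): QTX

so the chain groups are C_0 ≅ Z^9, C_1 ≅ Z^12, C_2 ≅ Z^1.

∂_1: C_1 → C_0 is given by ∂[p,q] = [q] − [p].
The 9×12 boundary matrix has rank 8 and Smith normal form diag(1,1,1,1,1,1,1,1).

The boundary map ∂_2: C_2 → C_1 sends each 2-simplex [p,q,r] to [q,r] − [p,r] + [p,q]. For instance
  ∂QTX = TX − QX + QT.
As a 12×1 matrix over Z this has rank 1, with invariant factors (1).

From H_k ≅ ker(∂_k) / im(∂_{k+1}) we obtain:

  H_2: rank ker ∂_2 − rank ∂_3 = (1 − 1) − 0 = 0, and there is no ∂_3, so H_2 ≅ 0.

H_2 = 0.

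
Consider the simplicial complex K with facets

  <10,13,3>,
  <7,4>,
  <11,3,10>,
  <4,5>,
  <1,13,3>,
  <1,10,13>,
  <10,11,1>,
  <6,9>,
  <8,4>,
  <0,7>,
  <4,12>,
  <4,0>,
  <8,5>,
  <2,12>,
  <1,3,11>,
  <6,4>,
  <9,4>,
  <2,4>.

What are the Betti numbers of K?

Take the total order 0 < 1 < 2 < 3 < 4 < 5 < 6 < 7 < 8 < 9 < 10 < 11 < 12 < 13 on the vertex set. Then K (dimension 2) consists of the simplices:

  0-simplices (14): [0], [1], [2], [3], [4], [5], [6], [7], [8], [9], [10], [11], [12], [13]
  1-simplices (21): [0,4], [0,7], [1,3], [1,10], [1,11], [1,13], [2,4], [2,12], [3,10], [3,11], [3,13], [4,5], [4,6], [4,7], [4,8], [4,9], [4,12], [5,8], [6,9], [10,11], [10,13]
  2-simplices (6): [1,3,11], [1,3,13], [1,10,11], [1,10,13], [3,10,11], [3,10,13]

Hence C_0 ≅ Z^14, C_1 ≅ Z^21, C_2 ≅ Z^6.

Boundary ∂_1: C_1 → C_0 maps an edge to its endpoints' difference, ∂[p,q] = q − p. For instance
  ∂[3,10] = [10] − [3].
As a 14×21 matrix over Z this has rank 12, with invariant factors (1,1,1,1,1,1,1,1,1,1,1,1).

∂_2: C_2 → C_1 maps a triangle to the signed sum of its edges. For instance
  ∂[1,10,13] = [10,13] − [1,13] + [1,10],
  ∂[1,3,13] = [3,13] − [1,13] + [1,3].
The 21×6 boundary matrix has rank 5 and Smith normal form diag(1,1,1,1,1).

Computing H_k = (kernel of ∂_k) / (image of ∂_{k+1}):

  H_0: rank C_0 − rank ∂_1 = 14 − 12 = 2, and the invariant factors of ∂_1 are all 1, so H_0 ≅ Z^2.
  H_1: rank ker ∂_1 − rank ∂_2 = (21 − 12) − 5 = 4, and the invariant factors of ∂_2 are all 1, so H_1 ≅ Z^4.
  H_2: rank ker ∂_2 − rank ∂_3 = (6 − 5) − 0 = 1, and there is no ∂_3, so H_2 ≅ Z.

As a check, the Euler characteristic is 14 − 21 + 6 = -1, which agrees with 2 − 4 + 1 = -1.

Hence the Betti numbers are b_0 = 2, b_1 = 4, b_2 = 1.

b_0 = 2, b_1 = 4, b_2 = 1.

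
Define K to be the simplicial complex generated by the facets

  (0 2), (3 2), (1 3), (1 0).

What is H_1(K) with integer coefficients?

K has 4 vertices, 4 edges.
rank ∂_1 = 3, rank ∂_2 = 0 ⇒ b_1 = 4 − 3 − 0 = 1. So H_1 ≅ Z.

H_1 ≅ Z.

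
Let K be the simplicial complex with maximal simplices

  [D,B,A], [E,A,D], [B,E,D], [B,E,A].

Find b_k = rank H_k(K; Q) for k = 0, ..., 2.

K has 4 vertices, 6 edges, 4 triangles.
rank ∂_0 = 0, rank ∂_1 = 3 ⇒ b_0 = 4 − 0 − 3 = 1; all invariant factors of ∂_1 are 1 so no torsion. So H_0 = Z.
rank ∂_1 = 3, rank ∂_2 = 3 ⇒ b_1 = 6 − 3 − 3 = 0; all invariant factors of ∂_2 are 1 so no torsion. So H_1 = 0.
rank ∂_2 = 3, rank ∂_3 = 0 ⇒ b_2 = 4 − 3 − 0 = 1. So H_2 = Z.

b_0 = 1, b_1 = 0, b_2 = 1.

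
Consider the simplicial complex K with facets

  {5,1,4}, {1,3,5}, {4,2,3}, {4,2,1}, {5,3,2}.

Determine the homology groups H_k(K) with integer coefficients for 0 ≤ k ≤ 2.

Order the vertices as 1 < 2 < 3 < 4 < 5. Listing each simplex with vertices in this order, K has dimension 2 with simplices:

  0-simplices (5): [1], [2], [3], [4], [5]
  1-simplices (10): [1,2], [1,3], [1,4], [1,5], [2,3], [2,4], [2,5], [3,4], [3,5], [4,5]
  2-simplices (5): [1,2,4], [1,3,5], [1,4,5], [2,3,4], [2,3,5]

giving chain groups C_0 ≅ Z^5, C_1 ≅ Z^10, C_2 ≅ Z^5.

Boundary ∂_1: C_1 → C_0 sends each edge [p,q] (with p < q) to q − p. For instance
  ∂[1,4] = [4] − [1].
The 5×10 boundary matrix has rank 4 and Smith normal form diag(1,1,1,1).

Boundary ∂_2: C_2 → C_1 maps a triangle to the signed sum of its edges. For instance
  ∂[1,3,5] = [3,5] − [1,5] + [1,3],
  ∂[2,3,4] = [3,4] − [2,4] + [2,3].
As a 10×5 matrix over Z this has rank 5, with invariant factors (1,1,1,1,1).

Computing H_k = (kernel of ∂_k) / (image of ∂_{k+1}):

  H_0: rank C_0 − rank ∂_1 = 5 − 4 = 1, and the invariant factors of ∂_1 are all 1, so H_0 = Z.
  H_1: rank ker ∂_1 − rank ∂_2 = (10 − 4) − 5 = 1, and the invariant factors of ∂_2 are all 1, so H_1 = Z.
  H_2: rank ker ∂_2 − rank ∂_3 = (5 − 5) − 0 = 0, and there is no ∂_3, so H_2 = 0.

(K is a triangulation of the Möbius band.)

H_0 ≅ Z,  H_1 ≅ Z,  H_2 = 0.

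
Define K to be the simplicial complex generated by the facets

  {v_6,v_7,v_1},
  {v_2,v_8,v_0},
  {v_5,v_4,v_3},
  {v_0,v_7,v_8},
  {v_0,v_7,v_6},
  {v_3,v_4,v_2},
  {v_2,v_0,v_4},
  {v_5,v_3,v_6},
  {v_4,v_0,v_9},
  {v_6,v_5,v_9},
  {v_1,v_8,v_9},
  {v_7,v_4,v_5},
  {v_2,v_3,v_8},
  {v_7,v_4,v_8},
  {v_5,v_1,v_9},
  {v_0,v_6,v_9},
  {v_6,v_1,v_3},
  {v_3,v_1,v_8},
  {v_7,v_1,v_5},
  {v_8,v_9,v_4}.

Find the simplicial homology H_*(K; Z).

H_0 ≅ Z,  H_1 ≅ Z ⊕ Z/2,  H_2 = 0.

Order the vertices as v_0 < v_1 < v_2 < v_3 < v_4 < v_5 < v_6 < v_7 < v_8 < v_9. Listing each simplex with vertices in this order, K has dimension 2 with simplices:

  0-simplices (10): [v_0], [v_1], [v_2], [v_3], [v_4], [v_5], [v_6], [v_7], [v_8], [v_9]
  1-simplices (30): (30 of them)
  2-simplices (20): (20 of them)

so the chain groups are C_0 ≅ Z^10, C_1 ≅ Z^30, C_2 ≅ Z^20.

The boundary map ∂_1: C_1 → C_0 is given by ∂[p,q] = [q] − [p]. For instance
  ∂[v_5,v_9] = [v_9] − [v_5].
The 10×30 boundary matrix has rank 9 and Smith normal form diag(1,1,1,1,1,1,1,1,1).

∂_2: C_2 → C_1 acts by ∂[p,q,r] = [q,r] − [p,r] + [p,q]. For instance
  ∂[v_0,v_2,v_8] = [v_2,v_8] − [v_0,v_8] + [v_0,v_2],
  ∂[v_3,v_4,v_5] = [v_4,v_5] − [v_3,v_5] + [v_3,v_4].
This gives a 30×20 integer matrix of rank 20; reducing to Smith normal form yields diagonal entries (1,1,1,1,1,1,1,1,1,1,1,1,1,1,1,1,1,1,1,2).

From H_k ≅ ker(∂_k) / im(∂_{k+1}) we obtain:

  H_0: rank C_0 − rank ∂_1 = 10 − 9 = 1, and the invariant factors of ∂_1 are all 1, so H_0 = Z.
  H_1: rank ker ∂_1 − rank ∂_2 = (30 − 9) − 20 = 1, and ∂_2 has invariant factor 2 > 1, so H_1 = Z ⊕ Z/2.
  H_2: rank ker ∂_2 − rank ∂_3 = (20 − 20) − 0 = 0, and there is no ∂_3, so H_2 = 0.

As a check, the Euler characteristic is 10 − 30 + 20 = 0, which agrees with 1 − 1 + 0 = 0.
(K is a triangulation of the Klein bottle.)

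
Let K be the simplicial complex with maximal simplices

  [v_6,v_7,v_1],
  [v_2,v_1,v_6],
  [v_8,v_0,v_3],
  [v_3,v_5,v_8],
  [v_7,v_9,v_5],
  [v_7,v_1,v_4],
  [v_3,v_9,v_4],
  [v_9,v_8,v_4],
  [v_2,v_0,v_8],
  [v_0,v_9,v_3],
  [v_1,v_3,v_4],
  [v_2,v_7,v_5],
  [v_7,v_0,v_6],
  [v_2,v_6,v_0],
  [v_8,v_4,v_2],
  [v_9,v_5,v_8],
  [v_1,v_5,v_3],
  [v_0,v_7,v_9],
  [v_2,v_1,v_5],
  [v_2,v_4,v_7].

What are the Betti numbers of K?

K has 10 vertices, 30 edges, 20 triangles.
rank ∂_0 = 0, rank ∂_1 = 9 ⇒ b_0 = 10 − 0 − 9 = 1; all invariant factors of ∂_1 are 1 so no torsion. So H_0 = Z.
rank ∂_1 = 9, rank ∂_2 = 20 ⇒ b_1 = 30 − 9 − 20 = 1; ∂_2 has invariant factor(s) [2] giving torsion. So H_1 = Z ⊕ Z/2.
rank ∂_2 = 20, rank ∂_3 = 0 ⇒ b_2 = 20 − 20 − 0 = 0. So H_2 = 0.

b_0 = 1, b_1 = 1, b_2 = 0.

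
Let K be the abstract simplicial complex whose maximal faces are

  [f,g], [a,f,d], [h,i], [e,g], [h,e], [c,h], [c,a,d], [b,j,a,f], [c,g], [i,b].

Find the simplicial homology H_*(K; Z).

Order the vertices as a < b < c < d < e < f < g < h < i < j. Listing each simplex with vertices in this order, K has dimension 3 with simplices:

  0-simplices (10): a, b, c, d, e, f, g, h, i, j
  1-simplices (17): ab, ac, ad, af, aj, bf, bi, bj, cd, cg, ch, df, eg, eh, fg, fj, hi
  2-simplices (6): abf, abj, acd, adf, afj, bfj
  3-simplices (1): abfj

giving chain groups C_0 ≅ Z^10, C_1 ≅ Z^17, C_2 ≅ Z^6, C_3 ≅ Z^1.

∂_1: C_1 → C_0 sends each edge [p,q] (with p < q) to q − p. For instance
  ∂df = f − d.
This gives a 10×17 integer matrix of rank 9; reducing to Smith normal form yields diagonal entries (1,1,1,1,1,1,1,1,1).

∂_2: C_2 → C_1 maps a triangle to the signed sum of its edges. For instance
  ∂afj = fj − aj + af,
  ∂abf = bf − af + ab.
This gives a 17×6 integer matrix of rank 5; reducing to Smith normal form yields diagonal entries (1,1,1,1,1).

The boundary map ∂_3: C_3 → C_2 sends each 3-simplex σ to the alternating sum Σ_i (−1)^i (σ with its i-th vertex removed). For instance
  ∂abfj = bfj − afj + abj − abf.
This gives a 6×1 integer matrix of rank 1; reducing to Smith normal form yields diagonal entries (1).

Now H_k = ker ∂_k / im ∂_{k+1}, so:

  H_0: rank C_0 − rank ∂_1 = 10 − 9 = 1, and the invariant factors of ∂_1 are all 1, so H_0 ≅ Z.
  H_1: rank ker ∂_1 − rank ∂_2 = (17 − 9) − 5 = 3, and the invariant factors of ∂_2 are all 1, so H_1 ≅ Z^3.
  H_2: rank ker ∂_2 − rank ∂_3 = (6 − 5) − 1 = 0, and the invariant factors of ∂_3 are all 1, so H_2 ≅ 0.
  H_3: rank ker ∂_3 − rank ∂_4 = (1 − 1) − 0 = 0, and there is no ∂_4, so H_3 ≅ 0.

As a check, the Euler characteristic is 10 − 17 + 6 − 1 = -2, which agrees with 1 − 3 + 0 − 0 = -2.

H_0 = Z,  H_1 = Z^3,  H_2 = 0,  H_3 = 0.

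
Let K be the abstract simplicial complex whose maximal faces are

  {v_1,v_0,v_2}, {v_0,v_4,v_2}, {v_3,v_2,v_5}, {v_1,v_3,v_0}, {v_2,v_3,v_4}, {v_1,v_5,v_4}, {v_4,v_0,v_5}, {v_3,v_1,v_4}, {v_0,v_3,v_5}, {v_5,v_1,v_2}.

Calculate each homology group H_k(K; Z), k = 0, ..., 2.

H_0 = Z,  H_1 = Z/2Z,  H_2 = 0.

Take the total order v_0 < v_1 < v_2 < v_3 < v_4 < v_5 on the vertex set. Then K (dimension 2) consists of the simplices:

  0-simplices (6): [v_0], [v_1], [v_2], [v_3], [v_4], [v_5]
  1-simplices (15): (15 of them)
  2-simplices (10): [v_0,v_1,v_2], [v_0,v_1,v_3], [v_0,v_2,v_4], [v_0,v_3,v_5], [v_0,v_4,v_5], [v_1,v_2,v_5], [v_1,v_3,v_4], [v_1,v_4,v_5], [v_2,v_3,v_4], [v_2,v_3,v_5]

so the chain groups are C_0 ≅ Z^6, C_1 ≅ Z^15, C_2 ≅ Z^10.

∂_1: C_1 → C_0 sends each edge [p,q] (with p < q) to q − p. For instance
  ∂[v_0,v_5] = [v_5] − [v_0].
As a 6×15 matrix over Z this has rank 5, with invariant factors (1,1,1,1,1).

Boundary ∂_2: C_2 → C_1 maps a triangle to the signed sum of its edges. For instance
  ∂[v_1,v_4,v_5] = [v_4,v_5] − [v_1,v_5] + [v_1,v_4],
  ∂[v_0,v_4,v_5] = [v_4,v_5] − [v_0,v_5] + [v_0,v_4].
This gives a 15×10 integer matrix of rank 10; reducing to Smith normal form yields diagonal entries (1,1,1,1,1,1,1,1,1,2).

Now H_k = ker ∂_k / im ∂_{k+1}, so:

  H_0: rank C_0 − rank ∂_1 = 6 − 5 = 1, and the invariant factors of ∂_1 are all 1, so H_0 = Z.
  H_1: rank ker ∂_1 − rank ∂_2 = (15 − 5) − 10 = 0, and ∂_2 has invariant factor 2 > 1, so H_1 = Z/2Z.
  H_2: rank ker ∂_2 − rank ∂_3 = (10 − 10) − 0 = 0, and there is no ∂_3, so H_2 = 0.

As a check, the Euler characteristic is 6 − 15 + 10 = 1, which agrees with 1 − 0 + 0 = 1.
(K is a triangulation of the real projective plane RP^2.)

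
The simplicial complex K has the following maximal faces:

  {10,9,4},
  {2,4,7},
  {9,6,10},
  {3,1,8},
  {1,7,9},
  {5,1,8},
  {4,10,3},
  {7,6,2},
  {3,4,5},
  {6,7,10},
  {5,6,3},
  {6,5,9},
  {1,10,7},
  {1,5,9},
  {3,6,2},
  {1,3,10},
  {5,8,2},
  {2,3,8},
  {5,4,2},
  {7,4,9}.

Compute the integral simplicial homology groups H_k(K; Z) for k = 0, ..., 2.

Order the vertices as 1 < 2 < 3 < 4 < 5 < 6 < 7 < 8 < 9 < 10. Listing each simplex with vertices in this order, K has dimension 2 with simplices:

  0-simplices (10): [1], [2], [3], [4], [5], [6], [7], [8], [9], [10]
  1-simplices (30): (30 of them)
  2-simplices (20): (20 of them)

giving chain groups C_0 ≅ Z^10, C_1 ≅ Z^30, C_2 ≅ Z^20.

The boundary map ∂_1: C_1 → C_0 maps an edge to its endpoints' difference, ∂[p,q] = q − p. For instance
  ∂[3,10] = [10] − [3].
The 10×30 boundary matrix has rank 9 and Smith normal form diag(1,1,1,1,1,1,1,1,1).

The boundary map ∂_2: C_2 → C_1 acts by ∂[p,q,r] = [q,r] − [p,r] + [p,q]. For instance
  ∂[1,7,10] = [7,10] − [1,10] + [1,7],
  ∂[2,6,7] = [6,7] − [2,7] + [2,6].
The 30×20 boundary matrix has rank 20 and Smith normal form diag(1,1,1,1,1,1,1,1,1,1,1,1,1,1,1,1,1,1,1,2).

Computing H_k = (kernel of ∂_k) / (image of ∂_{k+1}):

  H_0: rank C_0 − rank ∂_1 = 10 − 9 = 1, and the invariant factors of ∂_1 are all 1, so H_0 ≅ Z.
  H_1: rank ker ∂_1 − rank ∂_2 = (30 − 9) − 20 = 1, and ∂_2 has invariant factor 2 > 1, so H_1 ≅ Z ⊕ Z/2Z.
  H_2: rank ker ∂_2 − rank ∂_3 = (20 − 20) − 0 = 0, and there is no ∂_3, so H_2 ≅ 0.

As a check, the Euler characteristic is 10 − 30 + 20 = 0, which agrees with 1 − 1 + 0 = 0.

H_0 = Z,  H_1 = Z ⊕ Z/2Z,  H_2 = 0.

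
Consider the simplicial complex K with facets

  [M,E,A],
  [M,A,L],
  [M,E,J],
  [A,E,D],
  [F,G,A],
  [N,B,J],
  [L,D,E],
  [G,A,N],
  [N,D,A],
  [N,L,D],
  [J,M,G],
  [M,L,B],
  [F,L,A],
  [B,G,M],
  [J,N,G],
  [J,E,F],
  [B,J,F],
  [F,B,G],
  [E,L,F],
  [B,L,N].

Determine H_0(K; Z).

H_0 = Z.

Take the total order A < B < D < E < F < G < J < L < M < N on the vertex set. Then K (dimension 2) consists of the simplices:

  0-simplices (10): A, B, D, E, F, G, J, L, M, N
  1-simplices (30): AD, AE, AF, AG, AL, AM, AN, BF, BG, BJ, BL, BM, BN, DE, DL, DN, EF, EJ, EL, EM, FG, FJ, FL, GJ, GM, GN, JM, JN, LM, LN
  2-simplices (20): ADE, ADN, AEM, AFG, AFL, AGN, ALM, BFG, BFJ, BGM, BJN, BLM, BLN, DEL, DLN, EFJ, EFL, EJM, GJM, GJN

so the chain groups are C_0 ≅ Z^10, C_1 ≅ Z^30, C_2 ≅ Z^20.

The boundary map ∂_1: C_1 → C_0 is given by ∂[p,q] = [q] − [p]. For instance
  ∂AN = N − A.
The 10×30 boundary matrix has rank 9 and Smith normal form diag(1,1,1,1,1,1,1,1,1).

∂_2: C_2 → C_1 acts by ∂[p,q,r] = [q,r] − [p,r] + [p,q]. For instance
  ∂AEM = EM − AM + AE,
  ∂EFL = FL − EL + EF.
The resulting 30×20 matrix has rank 20, and its Smith normal form has invariant factors (1,1,1,1,1,1,1,1,1,1,1,1,1,1,1,1,1,1,1,2).

From H_k ≅ ker(∂_k) / im(∂_{k+1}) we obtain:

  H_0: rank C_0 − rank ∂_1 = 10 − 9 = 1, and the invariant factors of ∂_1 are all 1, so H_0 = Z.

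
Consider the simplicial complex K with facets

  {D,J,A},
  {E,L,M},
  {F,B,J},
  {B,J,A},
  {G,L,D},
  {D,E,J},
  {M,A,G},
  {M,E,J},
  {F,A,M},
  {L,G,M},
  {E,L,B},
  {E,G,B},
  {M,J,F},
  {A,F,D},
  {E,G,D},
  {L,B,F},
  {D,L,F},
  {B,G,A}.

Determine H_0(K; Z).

Take the total order A < B < D < E < F < G < J < L < M on the vertex set. Then K (dimension 2) consists of the simplices:

  0-simplices (9): A, B, D, E, F, G, J, L, M
  1-simplices (27): AB, AD, AF, AG, AJ, AM, BE, BF, BG, BJ, BL, DE, DF, DG, DJ, DL, EG, EJ, EL, EM, FJ, FL, FM, GL, GM, JM, LM
  2-simplices (18): ABG, ABJ, ADF, ADJ, AFM, AGM, BEG, BEL, BFJ, BFL, DEG, DEJ, DFL, DGL, EJM, ELM, FJM, GLM

giving chain groups C_0 ≅ Z^9, C_1 ≅ Z^27, C_2 ≅ Z^18.

Boundary ∂_1: C_1 → C_0 maps an edge to its endpoints' difference, ∂[p,q] = q − p.
The 9×27 boundary matrix has rank 8 and Smith normal form diag(1,1,1,1,1,1,1,1).

Boundary ∂_2: C_2 → C_1 sends each 2-simplex [p,q,r] to [q,r] − [p,r] + [p,q]. For instance
  ∂ADJ = DJ − AJ + AD,
  ∂ELM = LM − EM + EL.
The resulting 27×18 matrix has rank 18, and its Smith normal form has invariant factors (1,1,1,1,1,1,1,1,1,1,1,1,1,1,1,1,1,2).

Reading off H_k = ker ∂_k / im ∂_{k+1}:

  H_0: rank C_0 − rank ∂_1 = 9 − 8 = 1, and the invariant factors of ∂_1 are all 1, so H_0 ≅ Z.

(K is a triangulation of the Klein bottle.)

H_0 ≅ Z.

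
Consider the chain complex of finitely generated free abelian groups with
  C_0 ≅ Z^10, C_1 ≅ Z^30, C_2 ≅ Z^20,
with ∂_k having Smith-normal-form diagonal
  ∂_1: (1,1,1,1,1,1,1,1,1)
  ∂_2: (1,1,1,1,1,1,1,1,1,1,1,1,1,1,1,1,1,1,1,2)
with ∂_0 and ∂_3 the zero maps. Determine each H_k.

H_0 ≅ Z,  H_1 ≅ Z ⊕ Z/2,  H_2 = 0.

H_0: b_0 = 10 − 0 − 9 = 1; torsion from ∂_1 factors > 1: none. So H_0 ≅ Z.
H_1: b_1 = 30 − 9 − 20 = 1; torsion from ∂_2 factors > 1: [2]. So H_1 ≅ Z ⊕ Z/2.
H_2: b_2 = 20 − 20 − 0 = 0; torsion from ∂_3 factors > 1: none. So H_2 ≅ 0.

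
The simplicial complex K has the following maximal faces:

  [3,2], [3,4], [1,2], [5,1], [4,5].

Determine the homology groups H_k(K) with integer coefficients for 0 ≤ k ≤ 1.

Take the total order 1 < 2 < 3 < 4 < 5 on the vertex set. Then K (dimension 1) consists of the simplices:

  0-simplices (5): [1], [2], [3], [4], [5]
  1-simplices (5): [1,2], [1,5], [2,3], [3,4], [4,5]

so the chain groups are C_0 ≅ Z^5, C_1 ≅ Z^5.

Boundary ∂_1: C_1 → C_0 sends each edge [p,q] (with p < q) to q − p. For instance
  ∂[1,2] = [2] − [1].
As a 5×5 matrix over Z this has rank 4, with invariant factors (1,1,1,1).

From H_k ≅ ker(∂_k) / im(∂_{k+1}) we obtain:

  H_0: rank C_0 − rank ∂_1 = 5 − 4 = 1, and the invariant factors of ∂_1 are all 1, so H_0 ≅ Z.
  H_1: rank ker ∂_1 − rank ∂_2 = (5 − 4) − 0 = 1, and there is no ∂_2, so H_1 ≅ Z.

H_0 ≅ Z,  H_1 ≅ Z.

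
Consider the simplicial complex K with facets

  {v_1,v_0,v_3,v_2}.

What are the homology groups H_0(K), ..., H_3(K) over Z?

H_0 = Z,  H_1 = 0,  H_2 = 0,  H_3 = 0.

Take the total order v_0 < v_1 < v_2 < v_3 on the vertex set. Then K (dimension 3) consists of the simplices:

  0-simplices (4): [v_0], [v_1], [v_2], [v_3]
  1-simplices (6): [v_0,v_1], [v_0,v_2], [v_0,v_3], [v_1,v_2], [v_1,v_3], [v_2,v_3]
  2-simplices (4): [v_0,v_1,v_2], [v_0,v_1,v_3], [v_0,v_2,v_3], [v_1,v_2,v_3]
  3-simplices (1): [v_0,v_1,v_2,v_3]

so the chain groups are C_0 ≅ Z^4, C_1 ≅ Z^6, C_2 ≅ Z^4, C_3 ≅ Z^1.

The boundary map ∂_1: C_1 → C_0 is given by ∂[p,q] = [q] − [p].
As a 4×6 matrix over Z this has rank 3, with invariant factors (1,1,1).

Boundary ∂_2: C_2 → C_1 sends each 2-simplex [p,q,r] to [q,r] − [p,r] + [p,q]. For instance
  ∂[v_0,v_1,v_2] = [v_1,v_2] − [v_0,v_2] + [v_0,v_1],
  ∂[v_1,v_2,v_3] = [v_2,v_3] − [v_1,v_3] + [v_1,v_2].
As a 6×4 matrix over Z this has rank 3, with invariant factors (1,1,1).

∂_3: C_3 → C_2 sends each 3-simplex σ to the alternating sum Σ_i (−1)^i (σ with its i-th vertex removed). For instance
  ∂[v_0,v_1,v_2,v_3] = [v_1,v_2,v_3] − [v_0,v_2,v_3] + [v_0,v_1,v_3] − [v_0,v_1,v_2].
This gives a 4×1 integer matrix of rank 1; reducing to Smith normal form yields diagonal entries (1).

Now H_k = ker ∂_k / im ∂_{k+1}, so:

  H_0: rank C_0 − rank ∂_1 = 4 − 3 = 1, and the invariant factors of ∂_1 are all 1, so H_0 ≅ Z.
  H_1: rank ker ∂_1 − rank ∂_2 = (6 − 3) − 3 = 0, and the invariant factors of ∂_2 are all 1, so H_1 ≅ 0.
  H_2: rank ker ∂_2 − rank ∂_3 = (4 − 3) − 1 = 0, and the invariant factors of ∂_3 are all 1, so H_2 ≅ 0.
  H_3: rank ker ∂_3 − rank ∂_4 = (1 − 1) − 0 = 0, and there is no ∂_4, so H_3 ≅ 0.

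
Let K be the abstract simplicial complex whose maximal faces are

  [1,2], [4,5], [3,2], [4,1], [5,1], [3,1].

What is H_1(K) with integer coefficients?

H_1 ≅ Z^2.

Take the total order 1 < 2 < 3 < 4 < 5 on the vertex set. Then K (dimension 1) consists of the simplices:

  0-simplices (5): [1], [2], [3], [4], [5]
  1-simplices (6): [1,2], [1,3], [1,4], [1,5], [2,3], [4,5]

Hence C_0 ≅ Z^5, C_1 ≅ Z^6.

Boundary ∂_1: C_1 → C_0 maps an edge to its endpoints' difference, ∂[p,q] = q − p. For instance
  ∂[1,4] = [4] − [1].
As a 5×6 matrix over Z this has rank 4, with invariant factors (1,1,1,1).

Reading off H_k = ker ∂_k / im ∂_{k+1}:

  H_1: rank ker ∂_1 − rank ∂_2 = (6 − 4) − 0 = 2, and there is no ∂_2, so H_1 ≅ Z^2.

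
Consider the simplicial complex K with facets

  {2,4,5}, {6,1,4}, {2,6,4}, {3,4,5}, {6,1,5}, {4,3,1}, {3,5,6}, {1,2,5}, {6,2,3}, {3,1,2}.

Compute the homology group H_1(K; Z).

Order the vertices as 1 < 2 < 3 < 4 < 5 < 6. Listing each simplex with vertices in this order, K has dimension 2 with simplices:

  0-simplices (6): [1], [2], [3], [4], [5], [6]
  1-simplices (15): [1,2], [1,3], [1,4], [1,5], [1,6], [2,3], [2,4], [2,5], [2,6], [3,4], [3,5], [3,6], [4,5], [4,6], [5,6]
  2-simplices (10): [1,2,3], [1,2,5], [1,3,4], [1,4,6], [1,5,6], [2,3,6], [2,4,5], [2,4,6], [3,4,5], [3,5,6]

giving chain groups C_0 ≅ Z^6, C_1 ≅ Z^15, C_2 ≅ Z^10.

The boundary map ∂_1: C_1 → C_0 maps an edge to its endpoints' difference, ∂[p,q] = q − p.
As a 6×15 matrix over Z this has rank 5, with invariant factors (1,1,1,1,1).

The boundary map ∂_2: C_2 → C_1 acts by ∂[p,q,r] = [q,r] − [p,r] + [p,q]. For instance
  ∂[3,5,6] = [5,6] − [3,6] + [3,5],
  ∂[2,4,5] = [4,5] − [2,5] + [2,4].
As a 15×10 matrix over Z this has rank 10, with invariant factors (1,1,1,1,1,1,1,1,1,2).

Reading off H_k = ker ∂_k / im ∂_{k+1}:

  H_1: rank ker ∂_1 − rank ∂_2 = (15 − 5) − 10 = 0, and ∂_2 has invariant factor 2 > 1, so H_1 = Z/2.

H_1 ≅ Z/2.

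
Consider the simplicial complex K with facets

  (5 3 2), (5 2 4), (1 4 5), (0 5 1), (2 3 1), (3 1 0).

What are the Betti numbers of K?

b_0 = 1, b_1 = 1, b_2 = 0.

We work with the vertex ordering 0 < 1 < 2 < 3 < 4 < 5. The simplices of K, each written with vertices in increasing order, are:

  0-simplices (6): [0], [1], [2], [3], [4], [5]
  1-simplices (12): [0,1], [0,3], [0,5], [1,2], [1,3], [1,4], [1,5], [2,3], [2,4], [2,5], [3,5], [4,5]
  2-simplices (6): [0,1,3], [0,1,5], [1,2,3], [1,4,5], [2,3,5], [2,4,5]

so the chain groups are C_0 ≅ Z^6, C_1 ≅ Z^12, C_2 ≅ Z^6.

∂_1: C_1 → C_0 is given by ∂[p,q] = [q] − [p]. For instance
  ∂[1,2] = [2] − [1].
The resulting 6×12 matrix has rank 5, and its Smith normal form has invariant factors (1,1,1,1,1).

∂_2: C_2 → C_1 acts by ∂[p,q,r] = [q,r] − [p,r] + [p,q]. For instance
  ∂[0,1,3] = [1,3] − [0,3] + [0,1],
  ∂[0,1,5] = [1,5] − [0,5] + [0,1].
The resulting 12×6 matrix has rank 6, and its Smith normal form has invariant factors (1,1,1,1,1,1).

Now H_k = ker ∂_k / im ∂_{k+1}, so:

  H_0: rank C_0 − rank ∂_1 = 6 − 5 = 1, and the invariant factors of ∂_1 are all 1, so H_0 ≅ Z.
  H_1: rank ker ∂_1 − rank ∂_2 = (12 − 5) − 6 = 1, and the invariant factors of ∂_2 are all 1, so H_1 ≅ Z.
  H_2: rank ker ∂_2 − rank ∂_3 = (6 − 6) − 0 = 0, and there is no ∂_3, so H_2 ≅ 0.

Hence the Betti numbers are b_0 = 1, b_1 = 1, b_2 = 0.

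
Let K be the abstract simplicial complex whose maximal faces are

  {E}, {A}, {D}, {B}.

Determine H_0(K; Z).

H_0 = Z^4.

Take the total order A < B < D < E on the vertex set. Then K (dimension 0) consists of the simplices:

  0-simplices (4): A, B, D, E

giving chain groups C_0 ≅ Z^4.

Reading off H_k = ker ∂_k / im ∂_{k+1}:

  H_0: rank C_0 − rank ∂_1 = 4 − 0 = 4, and there is no ∂_1, so H_0 ≅ Z^4.

(K is a triangulation of a set of 4 points.)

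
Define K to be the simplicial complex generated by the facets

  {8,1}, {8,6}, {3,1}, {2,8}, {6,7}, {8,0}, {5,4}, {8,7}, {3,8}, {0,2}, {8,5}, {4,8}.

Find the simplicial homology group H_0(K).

We work with the vertex ordering 0 < 1 < 2 < 3 < 4 < 5 < 6 < 7 < 8. The simplices of K, each written with vertices in increasing order, are:

  0-simplices (9): [0], [1], [2], [3], [4], [5], [6], [7], [8]
  1-simplices (12): [0,2], [0,8], [1,3], [1,8], [2,8], [3,8], [4,5], [4,8], [5,8], [6,7], [6,8], [7,8]

giving chain groups C_0 ≅ Z^9, C_1 ≅ Z^12.

The boundary map ∂_1: C_1 → C_0 sends each edge [p,q] (with p < q) to q − p. For instance
  ∂[7,8] = [8] − [7].
This gives a 9×12 integer matrix of rank 8; reducing to Smith normal form yields diagonal entries (1,1,1,1,1,1,1,1).

Computing H_k = (kernel of ∂_k) / (image of ∂_{k+1}):

  H_0: rank C_0 − rank ∂_1 = 9 − 8 = 1, and the invariant factors of ∂_1 are all 1, so H_0 = Z.

H_0 ≅ Z.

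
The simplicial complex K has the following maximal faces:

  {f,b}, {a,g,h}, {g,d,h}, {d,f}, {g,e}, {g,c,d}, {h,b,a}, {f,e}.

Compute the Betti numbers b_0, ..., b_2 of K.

Order the vertices as a < b < c < d < e < f < g < h. Listing each simplex with vertices in this order, K has dimension 2 with simplices:

  0-simplices (8): a, b, c, d, e, f, g, h
  1-simplices (13): ab, ag, ah, bf, bh, cd, cg, df, dg, dh, ef, eg, gh
  2-simplices (4): abh, agh, cdg, dgh

giving chain groups C_0 ≅ Z^8, C_1 ≅ Z^13, C_2 ≅ Z^4.

∂_1: C_1 → C_0 maps an edge to its endpoints' difference, ∂[p,q] = q − p. For instance
  ∂eg = g − e.
The resulting 8×13 matrix has rank 7, and its Smith normal form has invariant factors (1,1,1,1,1,1,1).

∂_2: C_2 → C_1 acts by ∂[p,q,r] = [q,r] − [p,r] + [p,q]. For instance
  ∂agh = gh − ah + ag,
  ∂abh = bh − ah + ab.
The resulting 13×4 matrix has rank 4, and its Smith normal form has invariant factors (1,1,1,1).

From H_k ≅ ker(∂_k) / im(∂_{k+1}) we obtain:

  H_0: rank C_0 − rank ∂_1 = 8 − 7 = 1, and the invariant factors of ∂_1 are all 1, so H_0 ≅ Z.
  H_1: rank ker ∂_1 − rank ∂_2 = (13 − 7) − 4 = 2, and the invariant factors of ∂_2 are all 1, so H_1 ≅ Z^2.
  H_2: rank ker ∂_2 − rank ∂_3 = (4 − 4) − 0 = 0, and there is no ∂_3, so H_2 ≅ 0.

Hence the Betti numbers are b_0 = 1, b_1 = 2, b_2 = 0.

b_0 = 1, b_1 = 2, b_2 = 0.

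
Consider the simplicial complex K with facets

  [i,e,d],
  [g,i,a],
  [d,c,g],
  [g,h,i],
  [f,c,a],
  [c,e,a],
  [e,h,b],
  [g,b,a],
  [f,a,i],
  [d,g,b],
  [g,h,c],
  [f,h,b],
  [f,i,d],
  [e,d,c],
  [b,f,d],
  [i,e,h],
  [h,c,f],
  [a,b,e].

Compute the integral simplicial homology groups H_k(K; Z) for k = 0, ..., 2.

H_0 ≅ Z,  H_1 ≅ Z^2,  H_2 ≅ Z.

We work with the vertex ordering a < b < c < d < e < f < g < h < i. The simplices of K, each written with vertices in increasing order, are:

  0-simplices (9): a, b, c, d, e, f, g, h, i
  1-simplices (27): ab, ac, ae, af, ag, ai, bd, be, bf, bg, bh, cd, ce, cf, cg, ch, de, df, dg, di, eh, ei, fh, fi, gh, gi, hi
  2-simplices (18): abe, abg, ace, acf, afi, agi, bdf, bdg, beh, bfh, cde, cdg, cfh, cgh, dei, dfi, ehi, ghi

giving chain groups C_0 ≅ Z^9, C_1 ≅ Z^27, C_2 ≅ Z^18.

The boundary map ∂_1: C_1 → C_0 is given by ∂[p,q] = [q] − [p].
This gives a 9×27 integer matrix of rank 8; reducing to Smith normal form yields diagonal entries (1,1,1,1,1,1,1,1).

The boundary map ∂_2: C_2 → C_1 acts by ∂[p,q,r] = [q,r] − [p,r] + [p,q]. For instance
  ∂ehi = hi − ei + eh,
  ∂beh = eh − bh + be.
The resulting 27×18 matrix has rank 17, and its Smith normal form has invariant factors (1,1,1,1,1,1,1,1,1,1,1,1,1,1,1,1,1).

Reading off H_k = ker ∂_k / im ∂_{k+1}:

  H_0: rank C_0 − rank ∂_1 = 9 − 8 = 1, and the invariant factors of ∂_1 are all 1, so H_0 = Z.
  H_1: rank ker ∂_1 − rank ∂_2 = (27 − 8) − 17 = 2, and the invariant factors of ∂_2 are all 1, so H_1 = Z^2.
  H_2: rank ker ∂_2 − rank ∂_3 = (18 − 17) − 0 = 1, and there is no ∂_3, so H_2 = Z.

As a check, the Euler characteristic is 9 − 27 + 18 = 0, which agrees with 1 − 2 + 1 = 0.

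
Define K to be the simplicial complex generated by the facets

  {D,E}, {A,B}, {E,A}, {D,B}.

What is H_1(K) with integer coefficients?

Fix the vertex order A < B < D < E and write every simplex with vertices in increasing order. Then dim K = 1 and the simplices of K are:

  0-simplices (4): A, B, D, E
  1-simplices (4): AB, AE, BD, DE

Hence C_0 ≅ Z^4, C_1 ≅ Z^4.

Boundary ∂_1: C_1 → C_0 maps an edge to its endpoints' difference, ∂[p,q] = q − p.
This gives a 4×4 integer matrix of rank 3; reducing to Smith normal form yields diagonal entries (1,1,1).

Now H_k = ker ∂_k / im ∂_{k+1}, so:

  H_1: rank ker ∂_1 − rank ∂_2 = (4 − 3) − 0 = 1, and there is no ∂_2, so H_1 = Z.

H_1 ≅ Z.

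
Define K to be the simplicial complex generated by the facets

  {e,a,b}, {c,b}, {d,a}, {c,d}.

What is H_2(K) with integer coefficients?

H_2 ≅ 0.

Order the vertices as a < b < c < d < e. Listing each simplex with vertices in this order, K has dimension 2 with simplices:

  0-simplices (5): a, b, c, d, e
  1-simplices (6): ab, ad, ae, bc, be, cd
  2-simplices (1): abe

giving chain groups C_0 ≅ Z^5, C_1 ≅ Z^6, C_2 ≅ Z^1.

Boundary ∂_1: C_1 → C_0 is given by ∂[p,q] = [q] − [p]. For instance
  ∂ad = d − a.
As a 5×6 matrix over Z this has rank 4, with invariant factors (1,1,1,1).

Boundary ∂_2: C_2 → C_1 acts by ∂[p,q,r] = [q,r] − [p,r] + [p,q]. For instance
  ∂abe = be − ae + ab.
The 6×1 boundary matrix has rank 1 and Smith normal form diag(1).

Now H_k = ker ∂_k / im ∂_{k+1}, so:

  H_2: rank ker ∂_2 − rank ∂_3 = (1 − 1) − 0 = 0, and there is no ∂_3, so H_2 = 0.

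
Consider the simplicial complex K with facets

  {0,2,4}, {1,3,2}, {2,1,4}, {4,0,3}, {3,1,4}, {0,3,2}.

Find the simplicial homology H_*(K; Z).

Order the vertices as 0 < 1 < 2 < 3 < 4. Listing each simplex with vertices in this order, K has dimension 2 with simplices:

  0-simplices (5): [0], [1], [2], [3], [4]
  1-simplices (9): [0,2], [0,3], [0,4], [1,2], [1,3], [1,4], [2,3], [2,4], [3,4]
  2-simplices (6): [0,2,3], [0,2,4], [0,3,4], [1,2,3], [1,2,4], [1,3,4]

Hence C_0 ≅ Z^5, C_1 ≅ Z^9, C_2 ≅ Z^6.

Boundary ∂_1: C_1 → C_0 sends each edge [p,q] (with p < q) to q − p. For instance
  ∂[0,3] = [3] − [0].
The 5×9 boundary matrix has rank 4 and Smith normal form diag(1,1,1,1).

Boundary ∂_2: C_2 → C_1 maps a triangle to the signed sum of its edges. For instance
  ∂[1,3,4] = [3,4] − [1,4] + [1,3],
  ∂[0,2,3] = [2,3] − [0,3] + [0,2].
The resulting 9×6 matrix has rank 5, and its Smith normal form has invariant factors (1,1,1,1,1).

Reading off H_k = ker ∂_k / im ∂_{k+1}:

  H_0: rank C_0 − rank ∂_1 = 5 − 4 = 1, and the invariant factors of ∂_1 are all 1, so H_0 ≅ Z.
  H_1: rank ker ∂_1 − rank ∂_2 = (9 − 4) − 5 = 0, and the invariant factors of ∂_2 are all 1, so H_1 ≅ 0.
  H_2: rank ker ∂_2 − rank ∂_3 = (6 − 5) − 0 = 1, and there is no ∂_3, so H_2 ≅ Z.

H_0 ≅ Z,  H_1 = 0,  H_2 ≅ Z.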